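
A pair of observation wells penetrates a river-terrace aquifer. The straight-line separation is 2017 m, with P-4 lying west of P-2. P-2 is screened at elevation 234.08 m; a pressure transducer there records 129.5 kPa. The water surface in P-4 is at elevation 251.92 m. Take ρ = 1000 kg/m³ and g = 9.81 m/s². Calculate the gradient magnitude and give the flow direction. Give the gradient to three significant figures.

i ≈ 0.00230; groundwater flows toward the east

Pressure head at P-2: ψ = P/(ρg) = 129.5×1000 / (1000 × 9.81) = 13.20 m.
Total head at P-2: h = z + ψ = 234.08 + 13.20 = 247.28 m.
Total head at P-4: h = 251.92 m (water level in the piezometer is the total head).
Head difference: h(P-2) − h(P-4) = 247.28 − 251.92 = -4.64 m.
Hydraulic gradient: i = |Δh| / L = 4.64 / 2017 = 0.00230.
Flow is from higher to lower head: from P-4 toward P-2, i.e. toward the east.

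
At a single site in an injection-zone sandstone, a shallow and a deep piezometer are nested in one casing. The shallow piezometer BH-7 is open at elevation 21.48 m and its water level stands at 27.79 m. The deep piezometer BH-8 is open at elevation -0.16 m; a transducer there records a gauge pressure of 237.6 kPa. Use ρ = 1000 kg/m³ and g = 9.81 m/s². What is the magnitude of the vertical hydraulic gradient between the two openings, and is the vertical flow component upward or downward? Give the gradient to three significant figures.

Total head at BH-7: h = 27.79 m (water level in the standpipe).
Pressure head at BH-8: ψ = P/(ρg) = 237.6×1000 / (1000 × 9.81) = 24.22 m.
Total head at BH-8: h = z + ψ = -0.16 + 24.22 = 24.06 m.
Δh = h(BH-7) − h(BH-8) = 27.79 − 24.06 = 3.73 m.
Vertical separation Δz = 21.48 − (-0.16) = 21.64 m.
|i_v| = |Δh| / Δz = 3.73 / 21.64 = 0.172.
Head is higher in the shallow piezometer, so vertical flow is downward (recharge condition).

|i_v| ≈ 0.172; vertical flow is downward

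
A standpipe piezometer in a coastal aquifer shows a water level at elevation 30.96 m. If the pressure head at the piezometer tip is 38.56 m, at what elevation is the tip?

z = h − ψ = 30.96 − 38.56 = -7.60 m.

z ≈ -7.60 m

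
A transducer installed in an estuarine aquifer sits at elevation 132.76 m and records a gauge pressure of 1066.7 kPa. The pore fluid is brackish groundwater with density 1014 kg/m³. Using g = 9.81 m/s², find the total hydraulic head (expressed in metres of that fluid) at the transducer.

h ≈ 239.99 m

ψ = P/(ρg) = 1066.7×1000 / (1014 × 9.81) = 107.23 m.
h = z + ψ = 132.76 + 107.23 = 239.99 m.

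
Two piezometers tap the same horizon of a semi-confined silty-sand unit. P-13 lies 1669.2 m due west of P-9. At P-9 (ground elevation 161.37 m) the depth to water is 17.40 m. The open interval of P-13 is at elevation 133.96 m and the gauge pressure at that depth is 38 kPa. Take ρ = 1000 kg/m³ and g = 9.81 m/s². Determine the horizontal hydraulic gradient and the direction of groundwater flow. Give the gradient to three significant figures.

i ≈ 0.00368; groundwater flows toward the west

Total head at P-9: h = 161.37 − 17.40 = 143.97 m.
Pressure head at P-13: ψ = P/(ρg) = 38×1000 / (1000 × 9.81) = 3.87 m.
Total head at P-13: h = z + ψ = 133.96 + 3.87 = 137.83 m.
Head difference: h(P-9) − h(P-13) = 143.97 − 137.83 = 6.14 m.
Hydraulic gradient: i = |Δh| / L = 6.14 / 1669.2 = 0.00368.
Flow is from higher to lower head: from P-9 toward P-13, i.e. toward the west.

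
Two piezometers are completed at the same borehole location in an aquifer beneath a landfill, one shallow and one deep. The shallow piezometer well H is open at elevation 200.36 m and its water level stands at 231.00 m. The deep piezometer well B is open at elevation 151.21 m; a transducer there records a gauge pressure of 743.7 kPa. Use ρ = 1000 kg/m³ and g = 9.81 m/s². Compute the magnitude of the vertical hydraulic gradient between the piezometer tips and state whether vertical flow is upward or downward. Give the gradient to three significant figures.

Total head at well H: h = 231.00 m (water level in the standpipe).
Pressure head at well B: ψ = P/(ρg) = 743.7×1000 / (1000 × 9.81) = 75.81 m.
Total head at well B: h = z + ψ = 151.21 + 75.81 = 227.02 m.
Δh = h(well H) − h(well B) = 231.00 − 227.02 = 3.98 m.
Vertical separation Δz = 200.36 − 151.21 = 49.15 m.
|i_v| = |Δh| / Δz = 3.98 / 49.15 = 0.0810.
Head is higher in the shallow piezometer, so vertical flow is downward (recharge condition).

|i_v| ≈ 0.0810; vertical flow is downward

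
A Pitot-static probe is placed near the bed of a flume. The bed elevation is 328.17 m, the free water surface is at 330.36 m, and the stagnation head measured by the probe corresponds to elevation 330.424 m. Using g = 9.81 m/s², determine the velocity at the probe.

v ≈ 1.12 m/s

Near the bed, under hydrostatic conditions, the piezometric head (z + ψ) equals the free-surface elevation, 330.36 m.
Velocity head = total − piezometric = 330.424 − 330.36 = 0.064 m.
v = √(2g·h_v) = √(2 × 9.81 × 0.064) = 1.12 m/s.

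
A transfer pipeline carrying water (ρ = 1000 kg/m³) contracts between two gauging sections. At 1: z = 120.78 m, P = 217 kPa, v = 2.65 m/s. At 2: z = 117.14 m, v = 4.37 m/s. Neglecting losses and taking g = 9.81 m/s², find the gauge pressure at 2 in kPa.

P₂ ≈ 247 kPa

Pressure head at 1: ψ₁ = P₁/(ρg) = 217×1000 / (1000 × 9.81) = 22.12 m.
Velocity heads: v₁²/2g = 2.65²/19.62 = 0.358 m; v₂²/2g = 4.37²/19.62 = 0.973 m.
Total head H = z₁ + ψ₁ + v₁²/2g = 120.78 + 22.12 + 0.358 = 143.26 m.
ψ₂ = H − z₂ − v₂²/2g = 143.26 − 117.14 − 0.973 = 25.15 m.
P₂ = ρgψ₂ = 1000 × 9.81 × 25.15 ≈ 247 kPa.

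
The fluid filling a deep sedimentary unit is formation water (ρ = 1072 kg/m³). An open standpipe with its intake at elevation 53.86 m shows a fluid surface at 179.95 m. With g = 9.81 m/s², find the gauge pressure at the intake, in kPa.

Pressure head ψ = h − z = 179.95 − 53.86 = 126.09 m.
P = ρgψ = 1072 × 9.81 × 126.09 = 1326003 Pa ≈ 1330 kPa.

P ≈ 1330 kPa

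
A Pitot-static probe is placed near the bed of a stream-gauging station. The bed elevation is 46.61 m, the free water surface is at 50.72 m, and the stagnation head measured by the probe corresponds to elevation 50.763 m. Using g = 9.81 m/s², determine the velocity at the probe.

v ≈ 0.919 m/s

Near the bed, under hydrostatic conditions, the piezometric head (z + ψ) equals the free-surface elevation, 50.72 m.
Velocity head = total − piezometric = 50.763 − 50.72 = 0.043 m.
v = √(2g·h_v) = √(2 × 9.81 × 0.043) = 0.919 m/s.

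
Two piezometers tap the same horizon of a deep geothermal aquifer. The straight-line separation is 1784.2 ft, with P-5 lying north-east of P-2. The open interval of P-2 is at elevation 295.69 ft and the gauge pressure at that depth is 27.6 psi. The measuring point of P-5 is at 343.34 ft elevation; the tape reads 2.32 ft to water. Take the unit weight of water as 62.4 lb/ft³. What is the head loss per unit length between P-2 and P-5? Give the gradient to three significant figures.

Pressure head at P-2: ψ = 144·P/γ = 144 × 27.6 / 62.4 = 63.69 ft.
Total head at P-2: h = z + ψ = 295.69 + 63.69 = 359.38 ft.
Total head at P-5: h = 343.34 − 2.32 = 341.02 ft.
Head difference: h(P-2) − h(P-5) = 359.38 − 341.02 = 18.36 ft.
Hydraulic gradient: i = |Δh| / L = 18.36 / 1784.2 = 0.0103.

i ≈ 0.0103 ft/ft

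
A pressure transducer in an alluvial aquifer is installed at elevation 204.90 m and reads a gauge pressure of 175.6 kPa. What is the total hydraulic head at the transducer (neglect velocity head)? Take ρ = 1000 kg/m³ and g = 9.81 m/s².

ψ = P/(ρg) = 175.6×1000 / (1000 × 9.81) = 17.90 m.
h = z + ψ = 204.90 + 17.90 = 222.80 m.

h ≈ 222.80 m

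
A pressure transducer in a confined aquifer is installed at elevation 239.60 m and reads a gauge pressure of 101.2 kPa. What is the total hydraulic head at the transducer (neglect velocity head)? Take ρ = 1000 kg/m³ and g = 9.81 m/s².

ψ = P/(ρg) = 101.2×1000 / (1000 × 9.81) = 10.32 m.
h = z + ψ = 239.60 + 10.32 = 249.92 m.

h ≈ 249.92 m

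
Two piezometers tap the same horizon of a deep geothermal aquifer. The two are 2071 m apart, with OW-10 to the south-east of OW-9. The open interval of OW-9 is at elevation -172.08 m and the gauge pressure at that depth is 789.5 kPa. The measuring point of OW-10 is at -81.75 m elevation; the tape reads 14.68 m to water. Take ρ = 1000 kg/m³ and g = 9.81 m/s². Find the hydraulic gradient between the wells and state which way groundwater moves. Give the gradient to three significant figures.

i ≈ 0.00233; groundwater flows toward the south-east

Pressure head at OW-9: ψ = P/(ρg) = 789.5×1000 / (1000 × 9.81) = 80.48 m.
Total head at OW-9: h = z + ψ = -172.08 + 80.48 = -91.60 m.
Total head at OW-10: h = -81.75 − 14.68 = -96.43 m.
Head difference: h(OW-9) − h(OW-10) = -91.60 − (-96.43) = 4.83 m.
Hydraulic gradient: i = |Δh| / L = 4.83 / 2071 = 0.00233.
Flow is from higher to lower head: from OW-9 toward OW-10, i.e. toward the south-east.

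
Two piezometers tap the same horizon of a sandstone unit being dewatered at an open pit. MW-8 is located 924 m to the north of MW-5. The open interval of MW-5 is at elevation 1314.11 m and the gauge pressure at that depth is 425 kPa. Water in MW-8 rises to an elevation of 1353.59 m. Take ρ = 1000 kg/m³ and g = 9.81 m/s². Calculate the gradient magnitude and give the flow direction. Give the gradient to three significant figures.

i ≈ 0.00416; groundwater flows toward the north

Pressure head at MW-5: ψ = P/(ρg) = 425×1000 / (1000 × 9.81) = 43.32 m.
Total head at MW-5: h = z + ψ = 1314.11 + 43.32 = 1357.43 m.
Total head at MW-8: h = 1353.59 m (water level in the piezometer is the total head).
Head difference: h(MW-5) − h(MW-8) = 1357.43 − 1353.59 = 3.84 m.
Hydraulic gradient: i = |Δh| / L = 3.84 / 924 = 0.00416.
Flow is from higher to lower head: from MW-5 toward MW-8, i.e. toward the north.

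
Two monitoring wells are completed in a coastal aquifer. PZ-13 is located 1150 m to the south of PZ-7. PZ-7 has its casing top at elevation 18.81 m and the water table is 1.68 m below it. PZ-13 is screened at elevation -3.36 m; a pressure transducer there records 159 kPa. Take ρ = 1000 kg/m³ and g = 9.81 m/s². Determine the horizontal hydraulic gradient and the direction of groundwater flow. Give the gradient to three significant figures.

i ≈ 0.00372; groundwater flows toward the south

Total head at PZ-7: h = 18.81 − 1.68 = 17.13 m.
Pressure head at PZ-13: ψ = P/(ρg) = 159×1000 / (1000 × 9.81) = 16.21 m.
Total head at PZ-13: h = z + ψ = -3.36 + 16.21 = 12.85 m.
Head difference: h(PZ-7) − h(PZ-13) = 17.13 − 12.85 = 4.28 m.
Hydraulic gradient: i = |Δh| / L = 4.28 / 1150 = 0.00372.
Flow is from higher to lower head: from PZ-7 toward PZ-13, i.e. toward the south.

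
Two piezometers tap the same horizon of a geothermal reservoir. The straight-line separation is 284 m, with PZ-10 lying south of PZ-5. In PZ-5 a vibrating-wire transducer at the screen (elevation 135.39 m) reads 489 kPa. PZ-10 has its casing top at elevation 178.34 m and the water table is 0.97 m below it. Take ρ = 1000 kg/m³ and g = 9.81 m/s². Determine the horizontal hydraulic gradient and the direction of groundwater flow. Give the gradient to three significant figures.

Pressure head at PZ-5: ψ = P/(ρg) = 489×1000 / (1000 × 9.81) = 49.85 m.
Total head at PZ-5: h = z + ψ = 135.39 + 49.85 = 185.24 m.
Total head at PZ-10: h = 178.34 − 0.97 = 177.37 m.
Head difference: h(PZ-5) − h(PZ-10) = 185.24 − 177.37 = 7.87 m.
Hydraulic gradient: i = |Δh| / L = 7.87 / 284 = 0.0277.
Flow is from higher to lower head: from PZ-5 toward PZ-10, i.e. toward the south.

i ≈ 0.0277; groundwater flows toward the south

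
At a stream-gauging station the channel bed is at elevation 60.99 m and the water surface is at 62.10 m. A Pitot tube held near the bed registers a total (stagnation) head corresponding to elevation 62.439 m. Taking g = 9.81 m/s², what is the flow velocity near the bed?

v ≈ 2.58 m/s

Near the bed, under hydrostatic conditions, the piezometric head (z + ψ) equals the free-surface elevation, 62.10 m.
Velocity head = total − piezometric = 62.439 − 62.10 = 0.339 m.
v = √(2g·h_v) = √(2 × 9.81 × 0.339) = 2.58 m/s.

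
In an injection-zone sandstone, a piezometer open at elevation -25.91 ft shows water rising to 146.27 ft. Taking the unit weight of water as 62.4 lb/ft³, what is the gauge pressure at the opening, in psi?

Pressure head ψ = h − z = 146.27 − (-25.91) = 172.18 ft.
P = γ·ψ / 144 = 62.4 × 172.18 / 144 = 74.6 psi.

P ≈ 74.6 psi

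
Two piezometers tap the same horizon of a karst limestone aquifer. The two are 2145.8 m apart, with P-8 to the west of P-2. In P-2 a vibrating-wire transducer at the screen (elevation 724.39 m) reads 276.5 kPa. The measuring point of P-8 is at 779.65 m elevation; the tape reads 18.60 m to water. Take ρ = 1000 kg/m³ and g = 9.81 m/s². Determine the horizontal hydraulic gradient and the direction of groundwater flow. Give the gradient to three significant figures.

Pressure head at P-2: ψ = P/(ρg) = 276.5×1000 / (1000 × 9.81) = 28.19 m.
Total head at P-2: h = z + ψ = 724.39 + 28.19 = 752.58 m.
Total head at P-8: h = 779.65 − 18.60 = 761.05 m.
Head difference: h(P-2) − h(P-8) = 752.58 − 761.05 = -8.47 m.
Hydraulic gradient: i = |Δh| / L = 8.47 / 2145.8 = 0.00395.
Flow is from higher to lower head: from P-8 toward P-2, i.e. toward the east.

i ≈ 0.00395; groundwater flows toward the east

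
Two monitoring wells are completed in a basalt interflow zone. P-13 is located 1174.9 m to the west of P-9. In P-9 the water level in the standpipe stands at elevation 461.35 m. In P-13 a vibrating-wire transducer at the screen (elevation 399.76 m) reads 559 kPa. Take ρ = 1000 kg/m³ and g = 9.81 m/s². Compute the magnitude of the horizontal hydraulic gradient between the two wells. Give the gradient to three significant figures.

i ≈ 0.00392

Total head at P-9: h = 461.35 m (water level in the piezometer is the total head).
Pressure head at P-13: ψ = P/(ρg) = 559×1000 / (1000 × 9.81) = 56.98 m.
Total head at P-13: h = z + ψ = 399.76 + 56.98 = 456.74 m.
Head difference: h(P-9) − h(P-13) = 461.35 − 456.74 = 4.61 m.
Hydraulic gradient: i = |Δh| / L = 4.61 / 1174.9 = 0.00392.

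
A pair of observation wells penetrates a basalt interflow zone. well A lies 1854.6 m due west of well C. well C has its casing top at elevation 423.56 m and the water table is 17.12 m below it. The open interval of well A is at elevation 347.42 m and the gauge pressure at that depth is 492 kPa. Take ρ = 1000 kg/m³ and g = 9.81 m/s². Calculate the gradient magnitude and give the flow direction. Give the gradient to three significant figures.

i ≈ 0.00478; groundwater flows toward the west

Total head at well C: h = 423.56 − 17.12 = 406.44 m.
Pressure head at well A: ψ = P/(ρg) = 492×1000 / (1000 × 9.81) = 50.15 m.
Total head at well A: h = z + ψ = 347.42 + 50.15 = 397.57 m.
Head difference: h(well C) − h(well A) = 406.44 − 397.57 = 8.87 m.
Hydraulic gradient: i = |Δh| / L = 8.87 / 1854.6 = 0.00478.
Flow is from higher to lower head: from well C toward well A, i.e. toward the west.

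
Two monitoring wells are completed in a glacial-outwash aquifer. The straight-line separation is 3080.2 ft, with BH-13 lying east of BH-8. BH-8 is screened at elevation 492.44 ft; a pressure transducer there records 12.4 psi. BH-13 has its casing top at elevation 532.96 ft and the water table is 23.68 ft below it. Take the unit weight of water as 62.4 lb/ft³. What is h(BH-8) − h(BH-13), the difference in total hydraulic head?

Pressure head at BH-8: ψ = 144·P/γ = 144 × 12.4 / 62.4 = 28.62 ft.
Total head at BH-8: h = z + ψ = 492.44 + 28.62 = 521.06 ft.
Total head at BH-13: h = 532.96 − 23.68 = 509.28 ft.
Head difference: h(BH-8) − h(BH-13) = 521.06 − 509.28 = 11.78 ft.

Δh ≈ 11.78 ft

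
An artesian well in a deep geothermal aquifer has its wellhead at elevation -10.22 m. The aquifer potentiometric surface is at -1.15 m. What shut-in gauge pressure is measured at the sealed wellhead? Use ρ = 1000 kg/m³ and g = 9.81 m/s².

Head above the cap: Δh = -1.15 − (-10.22) = 9.07 m.
P = ρgΔh = 1000 × 9.81 × 9.07 = 88977 Pa ≈ 89.0 kPa.

P ≈ 89.0 kPa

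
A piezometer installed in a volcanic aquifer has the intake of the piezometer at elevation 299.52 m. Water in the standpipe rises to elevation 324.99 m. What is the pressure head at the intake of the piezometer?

Total head h = 324.99 m (the water-surface elevation in the piezometer).
Pressure head ψ = h − z = 324.99 − 299.52 = 25.47 m.

ψ ≈ 25.47 m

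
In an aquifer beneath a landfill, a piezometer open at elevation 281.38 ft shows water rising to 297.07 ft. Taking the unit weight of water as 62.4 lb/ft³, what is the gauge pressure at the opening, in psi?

P ≈ 6.80 psi

Pressure head ψ = h − z = 297.07 − 281.38 = 15.69 ft.
P = γ·ψ / 144 = 62.4 × 15.69 / 144 = 6.80 psi.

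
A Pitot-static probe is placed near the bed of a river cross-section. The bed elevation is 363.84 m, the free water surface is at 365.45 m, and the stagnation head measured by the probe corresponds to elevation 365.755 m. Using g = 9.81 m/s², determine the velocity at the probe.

v ≈ 2.45 m/s

Near the bed, under hydrostatic conditions, the piezometric head (z + ψ) equals the free-surface elevation, 365.45 m.
Velocity head = total − piezometric = 365.755 − 365.45 = 0.305 m.
v = √(2g·h_v) = √(2 × 9.81 × 0.305) = 2.45 m/s.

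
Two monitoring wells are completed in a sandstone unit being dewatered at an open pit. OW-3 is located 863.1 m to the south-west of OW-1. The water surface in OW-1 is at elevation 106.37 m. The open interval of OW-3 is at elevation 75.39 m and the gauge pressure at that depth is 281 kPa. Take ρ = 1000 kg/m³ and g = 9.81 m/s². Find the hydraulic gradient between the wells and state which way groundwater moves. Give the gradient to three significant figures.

i ≈ 0.00271; groundwater flows toward the south-west

Total head at OW-1: h = 106.37 m (water level in the piezometer is the total head).
Pressure head at OW-3: ψ = P/(ρg) = 281×1000 / (1000 × 9.81) = 28.64 m.
Total head at OW-3: h = z + ψ = 75.39 + 28.64 = 104.03 m.
Head difference: h(OW-1) − h(OW-3) = 106.37 − 104.03 = 2.34 m.
Hydraulic gradient: i = |Δh| / L = 2.34 / 863.1 = 0.00271.
Flow is from higher to lower head: from OW-1 toward OW-3, i.e. toward the south-west.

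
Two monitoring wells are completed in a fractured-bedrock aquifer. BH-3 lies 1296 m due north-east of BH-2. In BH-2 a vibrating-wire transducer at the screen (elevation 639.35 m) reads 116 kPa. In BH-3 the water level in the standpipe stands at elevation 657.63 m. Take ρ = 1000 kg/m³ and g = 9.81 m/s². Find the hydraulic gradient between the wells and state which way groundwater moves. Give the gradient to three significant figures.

i ≈ 0.00498; groundwater flows toward the south-west

Pressure head at BH-2: ψ = P/(ρg) = 116×1000 / (1000 × 9.81) = 11.82 m.
Total head at BH-2: h = z + ψ = 639.35 + 11.82 = 651.17 m.
Total head at BH-3: h = 657.63 m (water level in the piezometer is the total head).
Head difference: h(BH-2) − h(BH-3) = 651.17 − 657.63 = -6.46 m.
Hydraulic gradient: i = |Δh| / L = 6.46 / 1296 = 0.00498.
Flow is from higher to lower head: from BH-3 toward BH-2, i.e. toward the south-west.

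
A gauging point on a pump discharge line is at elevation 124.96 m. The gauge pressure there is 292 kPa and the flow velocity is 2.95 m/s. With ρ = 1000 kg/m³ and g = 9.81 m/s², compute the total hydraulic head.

Pressure head ψ = P/(ρg) = 292×1000 / (1000 × 9.81) = 29.77 m.
Velocity head = v²/(2g) = 2.95² / (2 × 9.81) = 0.444 m.
h = z + ψ + v²/(2g) = 124.96 + 29.77 + 0.444 = 155.17 m.

h ≈ 155.17 m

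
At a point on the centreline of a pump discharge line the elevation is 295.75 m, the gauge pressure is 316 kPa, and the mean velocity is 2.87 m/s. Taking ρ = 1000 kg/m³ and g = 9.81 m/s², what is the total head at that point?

h ≈ 328.38 m

Pressure head ψ = P/(ρg) = 316×1000 / (1000 × 9.81) = 32.21 m.
Velocity head = v²/(2g) = 2.87² / (2 × 9.81) = 0.420 m.
h = z + ψ + v²/(2g) = 295.75 + 32.21 + 0.420 = 328.38 m.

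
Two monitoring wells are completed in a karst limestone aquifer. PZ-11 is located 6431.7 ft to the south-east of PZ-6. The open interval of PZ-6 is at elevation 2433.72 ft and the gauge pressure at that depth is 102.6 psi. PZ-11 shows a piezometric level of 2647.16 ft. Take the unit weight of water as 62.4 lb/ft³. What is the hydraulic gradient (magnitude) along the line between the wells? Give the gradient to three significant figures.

i ≈ 0.00363

Pressure head at PZ-6: ψ = 144·P/γ = 144 × 102.6 / 62.4 = 236.77 ft.
Total head at PZ-6: h = z + ψ = 2433.72 + 236.77 = 2670.49 ft.
Total head at PZ-11: h = 2647.16 ft (water level in the piezometer is the total head).
Head difference: h(PZ-6) − h(PZ-11) = 2670.49 − 2647.16 = 23.33 ft.
Hydraulic gradient: i = |Δh| / L = 23.33 / 6431.7 = 0.00363.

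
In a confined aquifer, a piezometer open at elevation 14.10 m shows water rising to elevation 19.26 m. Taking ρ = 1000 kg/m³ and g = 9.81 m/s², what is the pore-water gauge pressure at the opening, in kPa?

P ≈ 50.6 kPa

Pressure head ψ = h − z = 19.26 − 14.10 = 5.16 m.
P = ρgψ = 1000 × 9.81 × 5.16 = 50620 Pa ≈ 50.6 kPa.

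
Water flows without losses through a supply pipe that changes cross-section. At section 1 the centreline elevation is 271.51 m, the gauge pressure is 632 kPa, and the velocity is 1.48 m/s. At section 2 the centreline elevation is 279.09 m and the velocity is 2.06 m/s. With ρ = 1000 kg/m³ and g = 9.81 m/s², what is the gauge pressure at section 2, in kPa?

Pressure head at 1: ψ₁ = P₁/(ρg) = 632×1000 / (1000 × 9.81) = 64.42 m.
Velocity heads: v₁²/2g = 1.48²/19.62 = 0.112 m; v₂²/2g = 2.06²/19.62 = 0.216 m.
Total head H = z₁ + ψ₁ + v₁²/2g = 271.51 + 64.42 + 0.112 = 336.04 m.
ψ₂ = H − z₂ − v₂²/2g = 336.04 − 279.09 − 0.216 = 56.73 m.
P₂ = ρgψ₂ = 1000 × 9.81 × 56.73 ≈ 557 kPa.

P₂ ≈ 557 kPa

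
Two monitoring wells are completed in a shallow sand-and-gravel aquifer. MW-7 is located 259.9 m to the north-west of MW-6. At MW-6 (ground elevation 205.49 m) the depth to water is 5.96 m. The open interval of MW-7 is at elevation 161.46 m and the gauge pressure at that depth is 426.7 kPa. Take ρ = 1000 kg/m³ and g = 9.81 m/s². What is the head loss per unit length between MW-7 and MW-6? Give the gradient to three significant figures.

Total head at MW-6: h = 205.49 − 5.96 = 199.53 m.
Pressure head at MW-7: ψ = P/(ρg) = 426.7×1000 / (1000 × 9.81) = 43.50 m.
Total head at MW-7: h = z + ψ = 161.46 + 43.50 = 204.96 m.
Head difference: h(MW-6) − h(MW-7) = 199.53 − 204.96 = -5.43 m.
Hydraulic gradient: i = |Δh| / L = 5.43 / 259.9 = 0.0209.

i ≈ 0.0209 m/m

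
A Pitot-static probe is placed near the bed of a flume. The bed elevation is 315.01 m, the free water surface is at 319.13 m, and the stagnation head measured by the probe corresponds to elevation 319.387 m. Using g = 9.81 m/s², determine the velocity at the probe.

v ≈ 2.25 m/s

Near the bed, under hydrostatic conditions, the piezometric head (z + ψ) equals the free-surface elevation, 319.13 m.
Velocity head = total − piezometric = 319.387 − 319.13 = 0.257 m.
v = √(2g·h_v) = √(2 × 9.81 × 0.257) = 2.25 m/s.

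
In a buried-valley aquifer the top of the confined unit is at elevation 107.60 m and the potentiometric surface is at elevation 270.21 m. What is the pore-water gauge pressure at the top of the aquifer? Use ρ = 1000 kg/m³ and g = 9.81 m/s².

Pressure head at the aquifer top: ψ = h − z = 270.21 − 107.60 = 162.61 m.
P = ρgψ = 1000 × 9.81 × 162.61 = 1595204 Pa ≈ 1600 kPa.

P ≈ 1600 kPa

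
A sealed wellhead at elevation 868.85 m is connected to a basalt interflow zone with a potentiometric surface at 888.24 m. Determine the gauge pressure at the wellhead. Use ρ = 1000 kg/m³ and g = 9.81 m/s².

P ≈ 190 kPa

Head above the cap: Δh = 888.24 − 868.85 = 19.39 m.
P = ρgΔh = 1000 × 9.81 × 19.39 = 190216 Pa ≈ 190 kPa.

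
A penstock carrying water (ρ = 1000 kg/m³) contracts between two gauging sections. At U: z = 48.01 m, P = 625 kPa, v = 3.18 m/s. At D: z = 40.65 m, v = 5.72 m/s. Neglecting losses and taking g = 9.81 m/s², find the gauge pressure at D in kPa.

P₂ ≈ 686 kPa

Pressure head at U: ψ₁ = P₁/(ρg) = 625×1000 / (1000 × 9.81) = 63.71 m.
Velocity heads: v₁²/2g = 3.18²/19.62 = 0.515 m; v₂²/2g = 5.72²/19.62 = 1.668 m.
Total head H = z₁ + ψ₁ + v₁²/2g = 48.01 + 63.71 + 0.515 = 112.23 m.
ψ₂ = H − z₂ − v₂²/2g = 112.23 − 40.65 − 1.668 = 69.91 m.
P₂ = ρgψ₂ = 1000 × 9.81 × 69.91 ≈ 686 kPa.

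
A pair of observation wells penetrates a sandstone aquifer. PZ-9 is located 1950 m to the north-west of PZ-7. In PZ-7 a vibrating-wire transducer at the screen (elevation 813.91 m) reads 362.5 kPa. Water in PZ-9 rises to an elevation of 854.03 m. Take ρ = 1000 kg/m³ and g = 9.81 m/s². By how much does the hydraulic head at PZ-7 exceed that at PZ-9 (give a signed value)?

Δh ≈ -3.17 m

Pressure head at PZ-7: ψ = P/(ρg) = 362.5×1000 / (1000 × 9.81) = 36.95 m.
Total head at PZ-7: h = z + ψ = 813.91 + 36.95 = 850.86 m.
Total head at PZ-9: h = 854.03 m (water level in the piezometer is the total head).
Head difference: h(PZ-7) − h(PZ-9) = 850.86 − 854.03 = -3.17 m.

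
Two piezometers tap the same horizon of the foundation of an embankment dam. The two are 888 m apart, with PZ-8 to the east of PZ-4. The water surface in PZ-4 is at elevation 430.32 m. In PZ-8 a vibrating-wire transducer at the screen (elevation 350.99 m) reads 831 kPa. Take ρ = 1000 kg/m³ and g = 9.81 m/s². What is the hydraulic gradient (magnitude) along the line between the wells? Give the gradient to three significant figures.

i ≈ 0.00606

Total head at PZ-4: h = 430.32 m (water level in the piezometer is the total head).
Pressure head at PZ-8: ψ = P/(ρg) = 831×1000 / (1000 × 9.81) = 84.71 m.
Total head at PZ-8: h = z + ψ = 350.99 + 84.71 = 435.70 m.
Head difference: h(PZ-4) − h(PZ-8) = 430.32 − 435.70 = -5.38 m.
Hydraulic gradient: i = |Δh| / L = 5.38 / 888 = 0.00606.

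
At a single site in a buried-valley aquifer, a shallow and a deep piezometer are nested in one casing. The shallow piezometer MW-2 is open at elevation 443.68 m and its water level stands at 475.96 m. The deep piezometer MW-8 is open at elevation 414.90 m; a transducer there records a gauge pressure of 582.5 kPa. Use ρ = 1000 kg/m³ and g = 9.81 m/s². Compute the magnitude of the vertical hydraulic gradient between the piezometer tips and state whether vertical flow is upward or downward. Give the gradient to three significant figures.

Total head at MW-2: h = 475.96 m (water level in the standpipe).
Pressure head at MW-8: ψ = P/(ρg) = 582.5×1000 / (1000 × 9.81) = 59.38 m.
Total head at MW-8: h = z + ψ = 414.90 + 59.38 = 474.28 m.
Δh = h(MW-2) − h(MW-8) = 475.96 − 474.28 = 1.68 m.
Vertical separation Δz = 443.68 − 414.90 = 28.78 m.
|i_v| = |Δh| / Δz = 1.68 / 28.78 = 0.0584.
Head is higher in the shallow piezometer, so vertical flow is downward (recharge condition).

|i_v| ≈ 0.0584; vertical flow is downward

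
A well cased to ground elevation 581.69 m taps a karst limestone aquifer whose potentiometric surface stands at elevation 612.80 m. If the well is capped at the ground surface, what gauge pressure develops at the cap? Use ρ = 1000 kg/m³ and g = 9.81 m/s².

Head above the cap: Δh = 612.80 − 581.69 = 31.11 m.
P = ρgΔh = 1000 × 9.81 × 31.11 = 305189 Pa ≈ 305 kPa.

P ≈ 305 kPa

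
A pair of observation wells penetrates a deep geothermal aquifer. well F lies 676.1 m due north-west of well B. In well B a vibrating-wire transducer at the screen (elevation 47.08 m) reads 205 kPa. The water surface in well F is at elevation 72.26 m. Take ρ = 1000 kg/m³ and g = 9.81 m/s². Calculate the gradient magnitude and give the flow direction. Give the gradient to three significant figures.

Pressure head at well B: ψ = P/(ρg) = 205×1000 / (1000 × 9.81) = 20.90 m.
Total head at well B: h = z + ψ = 47.08 + 20.90 = 67.98 m.
Total head at well F: h = 72.26 m (water level in the piezometer is the total head).
Head difference: h(well B) − h(well F) = 67.98 − 72.26 = -4.28 m.
Hydraulic gradient: i = |Δh| / L = 4.28 / 676.1 = 0.00633.
Flow is from higher to lower head: from well F toward well B, i.e. toward the south-east.

i ≈ 0.00633; groundwater flows toward the south-east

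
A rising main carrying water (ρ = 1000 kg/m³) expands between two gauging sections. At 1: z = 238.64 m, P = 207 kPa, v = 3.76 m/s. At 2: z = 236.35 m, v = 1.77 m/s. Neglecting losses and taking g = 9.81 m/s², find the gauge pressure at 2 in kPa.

P₂ ≈ 235 kPa

Pressure head at 1: ψ₁ = P₁/(ρg) = 207×1000 / (1000 × 9.81) = 21.10 m.
Velocity heads: v₁²/2g = 3.76²/19.62 = 0.721 m; v₂²/2g = 1.77²/19.62 = 0.160 m.
Total head H = z₁ + ψ₁ + v₁²/2g = 238.64 + 21.10 + 0.721 = 260.46 m.
ψ₂ = H − z₂ − v₂²/2g = 260.46 − 236.35 − 0.160 = 23.95 m.
P₂ = ρgψ₂ = 1000 × 9.81 × 23.95 ≈ 235 kPa.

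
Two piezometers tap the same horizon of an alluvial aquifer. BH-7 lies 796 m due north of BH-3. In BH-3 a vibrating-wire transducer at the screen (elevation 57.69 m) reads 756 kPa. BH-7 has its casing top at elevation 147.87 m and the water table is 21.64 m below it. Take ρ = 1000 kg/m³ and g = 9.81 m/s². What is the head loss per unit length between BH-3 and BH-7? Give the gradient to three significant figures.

i ≈ 0.0107 m/m

Pressure head at BH-3: ψ = P/(ρg) = 756×1000 / (1000 × 9.81) = 77.06 m.
Total head at BH-3: h = z + ψ = 57.69 + 77.06 = 134.75 m.
Total head at BH-7: h = 147.87 − 21.64 = 126.23 m.
Head difference: h(BH-3) − h(BH-7) = 134.75 − 126.23 = 8.52 m.
Hydraulic gradient: i = |Δh| / L = 8.52 / 796 = 0.0107.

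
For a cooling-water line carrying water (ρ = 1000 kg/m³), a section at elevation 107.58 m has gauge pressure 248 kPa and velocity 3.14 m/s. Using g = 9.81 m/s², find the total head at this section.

h ≈ 133.36 m

Pressure head ψ = P/(ρg) = 248×1000 / (1000 × 9.81) = 25.28 m.
Velocity head = v²/(2g) = 3.14² / (2 × 9.81) = 0.503 m.
h = z + ψ + v²/(2g) = 107.58 + 25.28 + 0.503 = 133.36 m.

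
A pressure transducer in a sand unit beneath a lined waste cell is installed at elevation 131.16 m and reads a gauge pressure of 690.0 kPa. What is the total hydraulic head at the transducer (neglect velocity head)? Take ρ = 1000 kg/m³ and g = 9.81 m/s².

ψ = P/(ρg) = 690.0×1000 / (1000 × 9.81) = 70.34 m.
h = z + ψ = 131.16 + 70.34 = 201.50 m.

h ≈ 201.50 m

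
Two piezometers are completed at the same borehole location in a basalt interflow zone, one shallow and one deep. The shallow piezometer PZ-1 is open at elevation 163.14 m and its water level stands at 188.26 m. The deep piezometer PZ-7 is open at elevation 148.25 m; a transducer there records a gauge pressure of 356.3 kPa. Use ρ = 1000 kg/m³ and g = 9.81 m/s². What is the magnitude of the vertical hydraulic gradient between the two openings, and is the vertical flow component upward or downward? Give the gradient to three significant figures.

|i_v| ≈ 0.248; vertical flow is downward

Total head at PZ-1: h = 188.26 m (water level in the standpipe).
Pressure head at PZ-7: ψ = P/(ρg) = 356.3×1000 / (1000 × 9.81) = 36.32 m.
Total head at PZ-7: h = z + ψ = 148.25 + 36.32 = 184.57 m.
Δh = h(PZ-1) − h(PZ-7) = 188.26 − 184.57 = 3.69 m.
Vertical separation Δz = 163.14 − 148.25 = 14.89 m.
|i_v| = |Δh| / Δz = 3.69 / 14.89 = 0.248.
Head is higher in the shallow piezometer, so vertical flow is downward (recharge condition).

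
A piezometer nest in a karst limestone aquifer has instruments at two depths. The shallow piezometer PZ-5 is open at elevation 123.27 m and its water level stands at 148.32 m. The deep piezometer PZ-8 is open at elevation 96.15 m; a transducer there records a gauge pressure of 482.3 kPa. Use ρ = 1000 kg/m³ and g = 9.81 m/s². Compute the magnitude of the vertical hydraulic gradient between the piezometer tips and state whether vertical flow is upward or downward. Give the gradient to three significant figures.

Total head at PZ-5: h = 148.32 m (water level in the standpipe).
Pressure head at PZ-8: ψ = P/(ρg) = 482.3×1000 / (1000 × 9.81) = 49.16 m.
Total head at PZ-8: h = z + ψ = 96.15 + 49.16 = 145.31 m.
Δh = h(PZ-5) − h(PZ-8) = 148.32 − 145.31 = 3.01 m.
Vertical separation Δz = 123.27 − 96.15 = 27.12 m.
|i_v| = |Δh| / Δz = 3.01 / 27.12 = 0.111.
Head is higher in the shallow piezometer, so vertical flow is downward (recharge condition).

|i_v| ≈ 0.111; vertical flow is downward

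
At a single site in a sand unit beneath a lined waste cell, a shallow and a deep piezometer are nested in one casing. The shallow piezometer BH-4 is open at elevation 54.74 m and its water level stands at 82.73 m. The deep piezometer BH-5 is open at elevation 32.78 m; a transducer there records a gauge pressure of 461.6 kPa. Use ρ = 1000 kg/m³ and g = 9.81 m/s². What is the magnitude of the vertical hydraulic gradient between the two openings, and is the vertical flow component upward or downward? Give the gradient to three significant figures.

Total head at BH-4: h = 82.73 m (water level in the standpipe).
Pressure head at BH-5: ψ = P/(ρg) = 461.6×1000 / (1000 × 9.81) = 47.05 m.
Total head at BH-5: h = z + ψ = 32.78 + 47.05 = 79.83 m.
Δh = h(BH-4) − h(BH-5) = 82.73 − 79.83 = 2.90 m.
Vertical separation Δz = 54.74 − 32.78 = 21.96 m.
|i_v| = |Δh| / Δz = 2.90 / 21.96 = 0.132.
Head is higher in the shallow piezometer, so vertical flow is downward (recharge condition).

|i_v| ≈ 0.132; vertical flow is downward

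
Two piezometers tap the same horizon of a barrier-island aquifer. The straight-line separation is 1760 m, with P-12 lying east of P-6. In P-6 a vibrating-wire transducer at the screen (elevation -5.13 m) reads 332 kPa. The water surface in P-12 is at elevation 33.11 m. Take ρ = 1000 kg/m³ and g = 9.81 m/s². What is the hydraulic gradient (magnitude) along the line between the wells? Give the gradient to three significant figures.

i ≈ 0.00250

Pressure head at P-6: ψ = P/(ρg) = 332×1000 / (1000 × 9.81) = 33.84 m.
Total head at P-6: h = z + ψ = -5.13 + 33.84 = 28.71 m.
Total head at P-12: h = 33.11 m (water level in the piezometer is the total head).
Head difference: h(P-6) − h(P-12) = 28.71 − 33.11 = -4.40 m.
Hydraulic gradient: i = |Δh| / L = 4.40 / 1760 = 0.00250.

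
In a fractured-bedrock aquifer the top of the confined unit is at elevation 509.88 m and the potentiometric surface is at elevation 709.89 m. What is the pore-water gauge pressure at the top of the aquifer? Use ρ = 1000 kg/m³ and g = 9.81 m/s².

Pressure head at the aquifer top: ψ = h − z = 709.89 − 509.88 = 200.01 m.
P = ρgψ = 1000 × 9.81 × 200.01 = 1962098 Pa ≈ 1960 kPa.

P ≈ 1960 kPa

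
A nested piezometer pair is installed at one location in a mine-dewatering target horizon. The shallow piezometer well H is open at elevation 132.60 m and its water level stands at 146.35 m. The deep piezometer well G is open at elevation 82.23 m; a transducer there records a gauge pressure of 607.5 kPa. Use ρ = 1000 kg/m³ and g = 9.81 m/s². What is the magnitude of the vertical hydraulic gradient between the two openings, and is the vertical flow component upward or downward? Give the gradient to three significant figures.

|i_v| ≈ 0.0435; vertical flow is downward

Total head at well H: h = 146.35 m (water level in the standpipe).
Pressure head at well G: ψ = P/(ρg) = 607.5×1000 / (1000 × 9.81) = 61.93 m.
Total head at well G: h = z + ψ = 82.23 + 61.93 = 144.16 m.
Δh = h(well H) − h(well G) = 146.35 − 144.16 = 2.19 m.
Vertical separation Δz = 132.60 − 82.23 = 50.37 m.
|i_v| = |Δh| / Δz = 2.19 / 50.37 = 0.0435.
Head is higher in the shallow piezometer, so vertical flow is downward (recharge condition).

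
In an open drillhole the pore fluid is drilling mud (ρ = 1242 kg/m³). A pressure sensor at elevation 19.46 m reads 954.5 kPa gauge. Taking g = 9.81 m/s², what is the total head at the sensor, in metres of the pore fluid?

ψ = P/(ρg) = 954.5×1000 / (1242 × 9.81) = 78.34 m.
h = z + ψ = 19.46 + 78.34 = 97.80 m.

h ≈ 97.80 m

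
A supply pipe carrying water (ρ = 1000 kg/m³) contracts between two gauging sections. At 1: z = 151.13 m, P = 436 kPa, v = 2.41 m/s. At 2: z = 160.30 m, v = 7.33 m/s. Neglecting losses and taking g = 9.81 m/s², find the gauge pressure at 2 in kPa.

Pressure head at 1: ψ₁ = P₁/(ρg) = 436×1000 / (1000 × 9.81) = 44.44 m.
Velocity heads: v₁²/2g = 2.41²/19.62 = 0.296 m; v₂²/2g = 7.33²/19.62 = 2.738 m.
Total head H = z₁ + ψ₁ + v₁²/2g = 151.13 + 44.44 + 0.296 = 195.87 m.
ψ₂ = H − z₂ − v₂²/2g = 195.87 − 160.30 − 2.738 = 32.83 m.
P₂ = ρgψ₂ = 1000 × 9.81 × 32.83 ≈ 322 kPa.

P₂ ≈ 322 kPa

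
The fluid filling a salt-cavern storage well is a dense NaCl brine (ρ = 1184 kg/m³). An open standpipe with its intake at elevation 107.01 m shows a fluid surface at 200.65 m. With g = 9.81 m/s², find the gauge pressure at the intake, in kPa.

P ≈ 1090 kPa

Pressure head ψ = h − z = 200.65 − 107.01 = 93.64 m.
P = ρgψ = 1184 × 9.81 × 93.64 = 1087632 Pa ≈ 1090 kPa.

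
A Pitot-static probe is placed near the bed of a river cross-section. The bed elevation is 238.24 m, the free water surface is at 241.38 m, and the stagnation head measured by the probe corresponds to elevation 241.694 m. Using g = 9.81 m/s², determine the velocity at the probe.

Near the bed, under hydrostatic conditions, the piezometric head (z + ψ) equals the free-surface elevation, 241.38 m.
Velocity head = total − piezometric = 241.694 − 241.38 = 0.314 m.
v = √(2g·h_v) = √(2 × 9.81 × 0.314) = 2.48 m/s.

v ≈ 2.48 m/s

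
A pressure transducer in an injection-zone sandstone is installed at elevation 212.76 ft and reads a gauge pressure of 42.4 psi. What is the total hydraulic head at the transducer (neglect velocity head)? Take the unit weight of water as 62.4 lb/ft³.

ψ = 144·P/γ = 144 × 42.4 / 62.4 = 97.85 ft.
h = z + ψ = 212.76 + 97.85 = 310.61 ft.

h ≈ 310.61 ft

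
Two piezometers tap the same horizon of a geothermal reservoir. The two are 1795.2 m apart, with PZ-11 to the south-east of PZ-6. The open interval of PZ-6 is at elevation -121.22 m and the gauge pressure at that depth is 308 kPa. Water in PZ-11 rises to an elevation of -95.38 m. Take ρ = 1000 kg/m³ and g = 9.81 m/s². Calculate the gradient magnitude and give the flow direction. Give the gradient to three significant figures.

i ≈ 0.00310; groundwater flows toward the south-east

Pressure head at PZ-6: ψ = P/(ρg) = 308×1000 / (1000 × 9.81) = 31.40 m.
Total head at PZ-6: h = z + ψ = -121.22 + 31.40 = -89.82 m.
Total head at PZ-11: h = -95.38 m (water level in the piezometer is the total head).
Head difference: h(PZ-6) − h(PZ-11) = -89.82 − (-95.38) = 5.56 m.
Hydraulic gradient: i = |Δh| / L = 5.56 / 1795.2 = 0.00310.
Flow is from higher to lower head: from PZ-6 toward PZ-11, i.e. toward the south-east.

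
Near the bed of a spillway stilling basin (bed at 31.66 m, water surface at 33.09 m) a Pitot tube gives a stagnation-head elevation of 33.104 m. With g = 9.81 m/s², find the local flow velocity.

Near the bed, under hydrostatic conditions, the piezometric head (z + ψ) equals the free-surface elevation, 33.09 m.
Velocity head = total − piezometric = 33.104 − 33.09 = 0.014 m.
v = √(2g·h_v) = √(2 × 9.81 × 0.014) = 0.524 m/s.

v ≈ 0.524 m/s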